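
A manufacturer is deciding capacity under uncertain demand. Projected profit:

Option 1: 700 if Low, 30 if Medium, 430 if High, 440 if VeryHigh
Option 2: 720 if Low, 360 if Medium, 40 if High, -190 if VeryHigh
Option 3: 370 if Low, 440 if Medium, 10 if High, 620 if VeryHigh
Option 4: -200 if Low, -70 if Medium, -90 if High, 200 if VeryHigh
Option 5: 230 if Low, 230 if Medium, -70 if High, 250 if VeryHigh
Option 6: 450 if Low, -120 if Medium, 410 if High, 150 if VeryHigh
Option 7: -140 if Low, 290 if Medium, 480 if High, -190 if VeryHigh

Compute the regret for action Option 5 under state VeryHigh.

370

Best payoff under VeryHigh is 620.
Regret = 620 − 250 = 370.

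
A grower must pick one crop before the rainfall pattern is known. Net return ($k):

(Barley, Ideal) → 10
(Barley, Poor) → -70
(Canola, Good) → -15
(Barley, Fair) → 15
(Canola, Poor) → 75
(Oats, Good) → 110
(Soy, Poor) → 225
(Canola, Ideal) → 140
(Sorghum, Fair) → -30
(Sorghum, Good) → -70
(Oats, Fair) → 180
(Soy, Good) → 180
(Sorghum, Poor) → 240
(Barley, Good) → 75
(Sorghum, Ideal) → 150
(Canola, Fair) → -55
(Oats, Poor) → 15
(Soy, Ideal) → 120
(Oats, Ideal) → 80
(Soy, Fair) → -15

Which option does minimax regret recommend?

Soy

Column bests: Poor=240, Fair=180, Good=180, Ideal=150.
Canola regrets: 165, 235, 195, 10 → max 235
Barley regrets: 310, 165, 105, 140 → max 310
Sorghum regrets: 0, 210, 250, 0 → max 250
Oats regrets: 225, 0, 70, 70 → max 225
Soy regrets: 15, 195, 0, 30 → max 195
Smallest max regret = 195 → Soy.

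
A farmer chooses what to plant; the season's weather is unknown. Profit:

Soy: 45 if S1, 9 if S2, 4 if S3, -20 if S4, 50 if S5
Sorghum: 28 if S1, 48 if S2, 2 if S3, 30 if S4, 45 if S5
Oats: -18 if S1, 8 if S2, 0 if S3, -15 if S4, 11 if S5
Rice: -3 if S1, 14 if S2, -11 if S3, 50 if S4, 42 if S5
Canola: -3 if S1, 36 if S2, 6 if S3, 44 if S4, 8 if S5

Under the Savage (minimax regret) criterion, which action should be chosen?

Sorghum

Column bests: S1=45, S2=48, S3=6, S4=50, S5=50.
Soy regrets: 0, 39, 2, 70, 0 → max 70
Sorghum regrets: 17, 0, 4, 20, 5 → max 20
Oats regrets: 63, 40, 6, 65, 39 → max 65
Rice regrets: 48, 34, 17, 0, 8 → max 48
Canola regrets: 48, 12, 0, 6, 42 → max 48
Smallest max regret = 20 → Sorghum.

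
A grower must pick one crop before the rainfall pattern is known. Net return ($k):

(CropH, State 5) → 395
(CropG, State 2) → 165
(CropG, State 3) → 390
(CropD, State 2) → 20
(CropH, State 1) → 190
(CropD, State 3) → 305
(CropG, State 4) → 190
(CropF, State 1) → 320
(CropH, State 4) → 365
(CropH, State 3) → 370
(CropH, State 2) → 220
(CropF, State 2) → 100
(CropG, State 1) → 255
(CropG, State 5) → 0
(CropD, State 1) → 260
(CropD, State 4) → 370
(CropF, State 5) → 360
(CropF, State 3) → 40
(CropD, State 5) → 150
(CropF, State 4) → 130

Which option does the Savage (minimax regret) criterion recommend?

CropH

Column bests: State 1=320, State 2=220, State 3=390, State 4=370, State 5=395.
CropH regrets: 130, 0, 20, 5, 0 → max 130
CropD regrets: 60, 200, 85, 0, 245 → max 245
CropF regrets: 0, 120, 350, 240, 35 → max 350
CropG regrets: 65, 55, 0, 180, 395 → max 395
Smallest max regret = 130 → CropH.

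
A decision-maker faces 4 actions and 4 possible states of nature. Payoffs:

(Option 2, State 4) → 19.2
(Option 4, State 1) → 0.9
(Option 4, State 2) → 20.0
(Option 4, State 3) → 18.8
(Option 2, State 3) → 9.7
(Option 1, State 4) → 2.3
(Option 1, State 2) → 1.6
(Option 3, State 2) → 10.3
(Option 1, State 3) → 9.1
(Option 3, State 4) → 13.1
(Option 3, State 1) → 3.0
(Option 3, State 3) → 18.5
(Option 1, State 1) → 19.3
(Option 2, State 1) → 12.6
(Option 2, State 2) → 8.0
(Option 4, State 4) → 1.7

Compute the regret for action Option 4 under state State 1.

18.4

Best payoff under State 1 is 19.3.
Regret = 19.3 − 0.9 = 18.4.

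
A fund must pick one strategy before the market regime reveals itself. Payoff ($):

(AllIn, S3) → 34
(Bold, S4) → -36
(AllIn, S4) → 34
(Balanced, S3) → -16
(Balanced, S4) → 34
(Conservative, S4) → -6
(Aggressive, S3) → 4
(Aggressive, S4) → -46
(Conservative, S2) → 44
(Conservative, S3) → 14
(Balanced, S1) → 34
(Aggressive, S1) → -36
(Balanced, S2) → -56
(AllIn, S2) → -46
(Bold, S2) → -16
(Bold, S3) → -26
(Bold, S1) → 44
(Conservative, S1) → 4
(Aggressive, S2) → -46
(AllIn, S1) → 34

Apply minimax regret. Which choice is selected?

Conservative

Column bests: S1=44, S2=44, S3=34, S4=34.
Conservative regrets: 40, 0, 20, 40 → max 40
Balanced regrets: 10, 100, 50, 0 → max 100
Aggressive regrets: 80, 90, 30, 80 → max 90
Bold regrets: 0, 60, 60, 70 → max 70
AllIn regrets: 10, 90, 0, 0 → max 90
Smallest max regret = 40 → Conservative.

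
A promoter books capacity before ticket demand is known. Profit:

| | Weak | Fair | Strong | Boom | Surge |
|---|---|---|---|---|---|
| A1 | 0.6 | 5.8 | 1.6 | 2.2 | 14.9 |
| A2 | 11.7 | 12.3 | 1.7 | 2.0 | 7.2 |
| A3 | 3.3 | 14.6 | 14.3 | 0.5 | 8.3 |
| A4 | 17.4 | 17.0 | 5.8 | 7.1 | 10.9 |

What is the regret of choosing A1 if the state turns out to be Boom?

Best payoff under Boom is 7.1.
Regret = 7.1 − 2.2 = 4.9.

4.9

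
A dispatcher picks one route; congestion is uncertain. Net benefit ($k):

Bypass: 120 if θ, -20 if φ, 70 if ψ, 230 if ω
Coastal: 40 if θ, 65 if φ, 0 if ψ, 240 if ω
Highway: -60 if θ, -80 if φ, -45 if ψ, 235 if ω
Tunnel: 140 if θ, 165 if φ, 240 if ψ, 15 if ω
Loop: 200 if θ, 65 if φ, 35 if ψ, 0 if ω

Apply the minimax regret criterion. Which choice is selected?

Column bests: θ=200, φ=165, ψ=240, ω=240.
Bypass regrets: 80, 185, 170, 10 → max 185
Coastal regrets: 160, 100, 240, 0 → max 240
Highway regrets: 260, 245, 285, 5 → max 285
Tunnel regrets: 60, 0, 0, 225 → max 225
Loop regrets: 0, 100, 205, 240 → max 240
Smallest max regret = 185 → Bypass.

Bypass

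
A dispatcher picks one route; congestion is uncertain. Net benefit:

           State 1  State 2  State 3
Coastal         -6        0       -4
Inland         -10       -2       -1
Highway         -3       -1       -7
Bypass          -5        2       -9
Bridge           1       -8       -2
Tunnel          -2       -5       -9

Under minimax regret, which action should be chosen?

Column bests: State 1=1, State 2=2, State 3=-1.
Coastal regrets: 7, 2, 3 → max 7
Inland regrets: 11, 4, 0 → max 11
Highway regrets: 4, 3, 6 → max 6
Bypass regrets: 6, 0, 8 → max 8
Bridge regrets: 0, 10, 1 → max 10
Tunnel regrets: 3, 7, 8 → max 8
Smallest max regret = 6 → Highway.

Highway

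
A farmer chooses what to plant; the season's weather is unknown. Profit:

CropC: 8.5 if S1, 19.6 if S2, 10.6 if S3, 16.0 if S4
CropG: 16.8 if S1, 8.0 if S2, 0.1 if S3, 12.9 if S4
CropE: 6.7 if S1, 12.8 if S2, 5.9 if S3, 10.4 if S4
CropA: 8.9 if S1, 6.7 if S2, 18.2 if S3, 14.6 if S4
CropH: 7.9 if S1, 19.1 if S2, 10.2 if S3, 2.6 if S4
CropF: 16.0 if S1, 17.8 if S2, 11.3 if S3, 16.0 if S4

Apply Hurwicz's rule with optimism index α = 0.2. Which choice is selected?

CropC: 0.2·19.6 + 0.8·8.5 = 10.72
CropG: 0.2·16.8 + 0.8·0.1 = 3.44
CropE: 0.2·12.8 + 0.8·5.9 = 7.28
CropA: 0.2·18.2 + 0.8·6.7 = 9
CropH: 0.2·19.1 + 0.8·2.6 = 5.9
CropF: 0.2·17.8 + 0.8·11.3 = 12.6
Highest Hurwicz score = 12.6 → CropF.

CropF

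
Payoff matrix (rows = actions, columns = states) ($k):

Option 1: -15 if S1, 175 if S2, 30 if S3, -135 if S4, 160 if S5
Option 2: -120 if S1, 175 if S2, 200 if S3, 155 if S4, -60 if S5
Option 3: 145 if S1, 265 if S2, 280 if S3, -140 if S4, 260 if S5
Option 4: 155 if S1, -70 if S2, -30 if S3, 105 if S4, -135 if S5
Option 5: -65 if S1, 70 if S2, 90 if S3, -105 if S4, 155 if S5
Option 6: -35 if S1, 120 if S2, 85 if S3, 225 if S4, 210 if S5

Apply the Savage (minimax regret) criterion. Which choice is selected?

Option 6

Column bests: S1=155, S2=265, S3=280, S4=225, S5=260.
Option 1 regrets: 170, 90, 250, 360, 100 → max 360
Option 2 regrets: 275, 90, 80, 70, 320 → max 320
Option 3 regrets: 10, 0, 0, 365, 0 → max 365
Option 4 regrets: 0, 335, 310, 120, 395 → max 395
Option 5 regrets: 220, 195, 190, 330, 105 → max 330
Option 6 regrets: 190, 145, 195, 0, 50 → max 195
Smallest max regret = 195 → Option 6.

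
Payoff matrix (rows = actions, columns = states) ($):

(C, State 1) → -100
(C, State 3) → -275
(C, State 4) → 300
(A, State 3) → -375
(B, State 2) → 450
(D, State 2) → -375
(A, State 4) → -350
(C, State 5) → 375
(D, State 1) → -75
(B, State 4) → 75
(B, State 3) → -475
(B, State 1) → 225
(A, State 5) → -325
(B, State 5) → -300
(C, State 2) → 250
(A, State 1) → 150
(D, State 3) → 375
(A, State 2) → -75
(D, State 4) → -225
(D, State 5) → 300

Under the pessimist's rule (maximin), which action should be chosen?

C

Row minima: A=-375, B=-475, C=-275, D=-375
Best worst-case = -275 → C.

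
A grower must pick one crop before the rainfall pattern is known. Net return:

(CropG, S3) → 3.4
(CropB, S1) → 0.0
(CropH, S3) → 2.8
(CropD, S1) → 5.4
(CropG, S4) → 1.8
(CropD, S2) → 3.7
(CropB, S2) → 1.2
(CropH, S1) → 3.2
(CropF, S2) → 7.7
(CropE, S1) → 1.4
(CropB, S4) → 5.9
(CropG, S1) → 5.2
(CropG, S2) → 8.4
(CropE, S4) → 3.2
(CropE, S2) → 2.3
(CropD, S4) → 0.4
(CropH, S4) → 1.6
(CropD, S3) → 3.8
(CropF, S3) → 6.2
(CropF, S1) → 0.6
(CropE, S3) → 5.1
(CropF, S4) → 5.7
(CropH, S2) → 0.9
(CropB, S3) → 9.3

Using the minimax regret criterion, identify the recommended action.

CropF

Column bests: S1=5.4, S2=8.4, S3=9.3, S4=5.9.
CropG regrets: 0.2, 0.0, 5.9, 4.1 → max 5.9
CropD regrets: 0.0, 4.7, 5.5, 5.5 → max 5.5
CropB regrets: 5.4, 7.2, 0.0, 0.0 → max 7.2
CropE regrets: 4.0, 6.1, 4.2, 2.7 → max 6.1
CropH regrets: 2.2, 7.5, 6.5, 4.3 → max 7.5
CropF regrets: 4.8, 0.7, 3.1, 0.2 → max 4.8
Smallest max regret = 4.8 → CropF.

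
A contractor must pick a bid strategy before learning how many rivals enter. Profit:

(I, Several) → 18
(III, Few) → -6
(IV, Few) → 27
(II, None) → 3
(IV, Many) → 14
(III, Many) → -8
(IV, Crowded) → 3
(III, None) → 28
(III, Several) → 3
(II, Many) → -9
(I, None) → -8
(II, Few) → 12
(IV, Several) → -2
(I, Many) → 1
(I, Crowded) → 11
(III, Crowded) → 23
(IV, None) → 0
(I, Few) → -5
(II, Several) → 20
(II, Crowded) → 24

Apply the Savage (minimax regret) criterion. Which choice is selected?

II

Column bests: None=28, Few=27, Several=20, Many=14, Crowded=24.
I regrets: 36, 32, 2, 13, 13 → max 36
II regrets: 25, 15, 0, 23, 0 → max 25
III regrets: 0, 33, 17, 22, 1 → max 33
IV regrets: 28, 0, 22, 0, 21 → max 28
Smallest max regret = 25 → II.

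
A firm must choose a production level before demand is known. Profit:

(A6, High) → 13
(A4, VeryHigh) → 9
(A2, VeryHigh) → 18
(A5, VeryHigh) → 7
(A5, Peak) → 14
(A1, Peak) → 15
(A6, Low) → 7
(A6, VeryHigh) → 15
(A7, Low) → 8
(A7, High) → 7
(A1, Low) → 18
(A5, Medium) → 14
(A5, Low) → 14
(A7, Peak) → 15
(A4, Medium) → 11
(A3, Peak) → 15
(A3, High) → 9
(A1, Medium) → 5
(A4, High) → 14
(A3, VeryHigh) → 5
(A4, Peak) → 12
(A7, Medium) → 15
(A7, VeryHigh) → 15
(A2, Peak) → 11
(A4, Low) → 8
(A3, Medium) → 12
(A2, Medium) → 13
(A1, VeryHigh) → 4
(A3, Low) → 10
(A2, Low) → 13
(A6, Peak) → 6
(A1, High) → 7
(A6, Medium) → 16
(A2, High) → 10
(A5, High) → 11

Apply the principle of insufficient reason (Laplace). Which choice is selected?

A2

Row averages: A1=9.8, A2=13, A3=10.2, A4=10.8, A5=12, A6=11.4, A7=12
Highest average = 13 → A2.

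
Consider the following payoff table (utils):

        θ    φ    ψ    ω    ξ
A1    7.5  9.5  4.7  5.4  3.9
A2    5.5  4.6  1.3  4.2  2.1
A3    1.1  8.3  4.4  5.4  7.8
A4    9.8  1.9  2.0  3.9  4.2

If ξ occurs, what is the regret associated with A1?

Best payoff under ξ is 7.8.
Regret = 7.8 − 3.9 = 3.9.

3.9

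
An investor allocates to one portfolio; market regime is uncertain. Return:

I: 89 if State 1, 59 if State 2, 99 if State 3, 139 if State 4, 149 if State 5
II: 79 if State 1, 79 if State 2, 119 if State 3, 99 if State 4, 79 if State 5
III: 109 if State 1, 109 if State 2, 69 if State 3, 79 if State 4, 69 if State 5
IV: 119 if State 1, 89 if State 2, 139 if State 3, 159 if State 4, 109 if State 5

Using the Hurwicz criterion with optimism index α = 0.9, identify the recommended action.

IV

I: 0.9·149 + 0.1·59 = 140
II: 0.9·119 + 0.1·79 = 115
III: 0.9·109 + 0.1·69 = 105
IV: 0.9·159 + 0.1·89 = 152
Highest Hurwicz score = 152 → IV.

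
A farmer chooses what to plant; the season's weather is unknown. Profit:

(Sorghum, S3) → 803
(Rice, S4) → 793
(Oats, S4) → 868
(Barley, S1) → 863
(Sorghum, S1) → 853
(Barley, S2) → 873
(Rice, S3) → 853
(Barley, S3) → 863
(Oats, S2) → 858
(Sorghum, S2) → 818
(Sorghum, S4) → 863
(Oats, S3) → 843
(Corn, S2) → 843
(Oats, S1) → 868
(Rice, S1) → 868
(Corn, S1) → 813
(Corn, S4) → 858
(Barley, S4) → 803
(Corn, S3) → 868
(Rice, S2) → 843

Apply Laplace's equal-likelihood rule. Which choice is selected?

Oats

Row averages: Barley=850.5, Rice=839.25, Sorghum=834.25, Oats=859.25, Corn=845.5
Highest average = 859.25 → Oats.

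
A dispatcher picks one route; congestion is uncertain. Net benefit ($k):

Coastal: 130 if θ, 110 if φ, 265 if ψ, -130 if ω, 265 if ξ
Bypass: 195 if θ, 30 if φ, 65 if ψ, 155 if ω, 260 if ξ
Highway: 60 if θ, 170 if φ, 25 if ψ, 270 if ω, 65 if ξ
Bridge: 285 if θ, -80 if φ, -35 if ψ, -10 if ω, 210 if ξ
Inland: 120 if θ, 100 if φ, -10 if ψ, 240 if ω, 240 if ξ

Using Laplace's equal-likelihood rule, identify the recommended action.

Bypass

Row averages: Coastal=128, Bypass=141, Highway=118, Bridge=74, Inland=138
Highest average = 141 → Bypass.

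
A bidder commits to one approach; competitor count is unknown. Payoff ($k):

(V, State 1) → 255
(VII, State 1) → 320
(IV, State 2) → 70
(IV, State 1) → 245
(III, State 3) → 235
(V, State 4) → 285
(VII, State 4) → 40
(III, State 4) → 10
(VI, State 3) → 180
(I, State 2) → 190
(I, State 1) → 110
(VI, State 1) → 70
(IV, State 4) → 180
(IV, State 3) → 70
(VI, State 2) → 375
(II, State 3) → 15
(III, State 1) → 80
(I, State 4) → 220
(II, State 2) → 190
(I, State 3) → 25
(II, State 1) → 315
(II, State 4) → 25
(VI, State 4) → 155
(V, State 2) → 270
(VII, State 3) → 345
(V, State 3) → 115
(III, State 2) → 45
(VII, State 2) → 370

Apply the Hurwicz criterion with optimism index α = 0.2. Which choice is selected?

I: 0.2·220 + 0.8·25 = 64
II: 0.2·315 + 0.8·15 = 75
III: 0.2·235 + 0.8·10 = 55
IV: 0.2·245 + 0.8·70 = 105
V: 0.2·285 + 0.8·115 = 149
VI: 0.2·375 + 0.8·70 = 131
VII: 0.2·370 + 0.8·40 = 106
Highest Hurwicz score = 149 → V.

V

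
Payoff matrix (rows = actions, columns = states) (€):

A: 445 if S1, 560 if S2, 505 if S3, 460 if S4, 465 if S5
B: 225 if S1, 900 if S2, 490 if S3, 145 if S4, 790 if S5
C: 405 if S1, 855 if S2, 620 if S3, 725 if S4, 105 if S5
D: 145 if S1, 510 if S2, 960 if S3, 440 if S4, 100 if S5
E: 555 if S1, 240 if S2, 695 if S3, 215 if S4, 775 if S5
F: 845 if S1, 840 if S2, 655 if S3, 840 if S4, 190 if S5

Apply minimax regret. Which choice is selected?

A

Column bests: S1=845, S2=900, S3=960, S4=840, S5=790.
A regrets: 400, 340, 455, 380, 325 → max 455
B regrets: 620, 0, 470, 695, 0 → max 695
C regrets: 440, 45, 340, 115, 685 → max 685
D regrets: 700, 390, 0, 400, 690 → max 700
E regrets: 290, 660, 265, 625, 15 → max 660
F regrets: 0, 60, 305, 0, 600 → max 600
Smallest max regret = 455 → A.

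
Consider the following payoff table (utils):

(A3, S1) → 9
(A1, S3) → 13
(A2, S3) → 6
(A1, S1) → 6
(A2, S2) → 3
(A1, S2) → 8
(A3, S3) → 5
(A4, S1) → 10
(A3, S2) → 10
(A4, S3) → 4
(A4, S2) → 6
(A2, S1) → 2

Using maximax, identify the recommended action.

A1

Row maxima: A1=13, A2=6, A3=10, A4=10
Best best-case = 13 → A1.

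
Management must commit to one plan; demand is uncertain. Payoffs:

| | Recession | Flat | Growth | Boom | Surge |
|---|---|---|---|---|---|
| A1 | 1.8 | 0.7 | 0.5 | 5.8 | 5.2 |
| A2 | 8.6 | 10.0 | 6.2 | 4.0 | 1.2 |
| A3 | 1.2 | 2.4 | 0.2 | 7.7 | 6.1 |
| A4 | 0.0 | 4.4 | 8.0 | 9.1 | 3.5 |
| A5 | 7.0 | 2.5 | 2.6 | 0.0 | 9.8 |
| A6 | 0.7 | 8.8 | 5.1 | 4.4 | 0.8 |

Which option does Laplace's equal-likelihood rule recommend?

A2

Row averages: A1=2.8, A2=6, A3=3.52, A4=5, A5=4.38, A6=3.96
Highest average = 6 → A2.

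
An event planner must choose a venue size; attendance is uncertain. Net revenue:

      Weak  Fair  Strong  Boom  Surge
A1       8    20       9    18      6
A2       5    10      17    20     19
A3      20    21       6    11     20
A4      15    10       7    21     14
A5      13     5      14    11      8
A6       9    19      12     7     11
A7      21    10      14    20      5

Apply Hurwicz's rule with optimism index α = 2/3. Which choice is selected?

A1: 2/3·20 + 1/3·6 = 46/3
A2: 2/3·20 + 1/3·5 = 15
A3: 2/3·21 + 1/3·6 = 16
A4: 2/3·21 + 1/3·7 = 49/3
A5: 2/3·14 + 1/3·5 = 11
A6: 2/3·19 + 1/3·7 = 15
A7: 2/3·21 + 1/3·5 = 47/3
Highest Hurwicz score = 49/3 → A4.

A4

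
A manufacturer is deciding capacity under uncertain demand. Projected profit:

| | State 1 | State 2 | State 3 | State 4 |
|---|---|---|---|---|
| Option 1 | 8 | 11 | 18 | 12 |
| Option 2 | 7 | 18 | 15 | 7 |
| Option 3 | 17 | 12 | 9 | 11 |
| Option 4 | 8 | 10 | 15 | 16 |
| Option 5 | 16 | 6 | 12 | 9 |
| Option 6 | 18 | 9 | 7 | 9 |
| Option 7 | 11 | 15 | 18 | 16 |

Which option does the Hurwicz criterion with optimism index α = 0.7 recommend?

Option 1: 0.7·18 + 0.3·8 = 15
Option 2: 0.7·18 + 0.3·7 = 14.7
Option 3: 0.7·17 + 0.3·9 = 14.6
Option 4: 0.7·16 + 0.3·8 = 13.6
Option 5: 0.7·16 + 0.3·6 = 13
Option 6: 0.7·18 + 0.3·7 = 14.7
Option 7: 0.7·18 + 0.3·11 = 15.9
Highest Hurwicz score = 15.9 → Option 7.

Option 7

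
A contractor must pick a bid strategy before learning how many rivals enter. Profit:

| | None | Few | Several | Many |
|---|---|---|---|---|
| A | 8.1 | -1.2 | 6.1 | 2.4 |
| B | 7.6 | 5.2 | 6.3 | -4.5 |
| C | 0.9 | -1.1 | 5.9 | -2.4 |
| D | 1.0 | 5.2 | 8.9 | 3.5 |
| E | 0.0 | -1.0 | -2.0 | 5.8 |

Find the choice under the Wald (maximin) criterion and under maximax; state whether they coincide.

Row minima: A=-1.2, B=-4.5, C=-2.4, D=1.0, E=-2.0
Best worst-case = 1.0 → D.
Row maxima: A=8.1, B=7.6, C=5.9, D=8.9, E=5.8
Best best-case = 8.9 → D.

maximin → D; maximax → D (agree)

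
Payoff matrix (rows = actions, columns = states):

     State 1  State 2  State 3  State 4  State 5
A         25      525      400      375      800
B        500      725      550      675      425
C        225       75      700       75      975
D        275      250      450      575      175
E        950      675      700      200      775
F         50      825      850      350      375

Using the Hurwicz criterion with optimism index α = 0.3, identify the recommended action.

B

A: 0.3·800 + 0.7·25 = 257.5
B: 0.3·725 + 0.7·425 = 515
C: 0.3·975 + 0.7·75 = 345
D: 0.3·575 + 0.7·175 = 295
E: 0.3·950 + 0.7·200 = 425
F: 0.3·850 + 0.7·50 = 290
Highest Hurwicz score = 515 → B.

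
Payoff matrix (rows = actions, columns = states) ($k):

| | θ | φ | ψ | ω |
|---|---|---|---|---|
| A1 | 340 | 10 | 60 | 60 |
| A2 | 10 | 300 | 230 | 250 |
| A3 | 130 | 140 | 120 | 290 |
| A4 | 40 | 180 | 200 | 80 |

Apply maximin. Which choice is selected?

Row minima: A1=10, A2=10, A3=120, A4=40
Best worst-case = 120 → A3.

A3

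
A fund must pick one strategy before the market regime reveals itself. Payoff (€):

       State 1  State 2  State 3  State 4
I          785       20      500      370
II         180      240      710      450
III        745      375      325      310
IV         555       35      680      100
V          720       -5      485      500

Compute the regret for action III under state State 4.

190

Best payoff under State 4 is 500.
Regret = 500 − 310 = 190.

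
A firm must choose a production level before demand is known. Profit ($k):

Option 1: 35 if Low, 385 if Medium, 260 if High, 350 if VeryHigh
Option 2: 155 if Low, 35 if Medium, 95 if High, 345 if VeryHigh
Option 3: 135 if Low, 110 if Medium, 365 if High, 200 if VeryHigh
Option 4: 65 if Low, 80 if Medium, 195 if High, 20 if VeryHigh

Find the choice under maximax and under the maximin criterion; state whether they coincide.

maximax → Option 1; maximin → Option 3 (disagree)

Row maxima: Option 1=385, Option 2=345, Option 3=365, Option 4=195
Best best-case = 385 → Option 1.
Row minima: Option 1=35, Option 2=35, Option 3=110, Option 4=20
Best worst-case = 110 → Option 3.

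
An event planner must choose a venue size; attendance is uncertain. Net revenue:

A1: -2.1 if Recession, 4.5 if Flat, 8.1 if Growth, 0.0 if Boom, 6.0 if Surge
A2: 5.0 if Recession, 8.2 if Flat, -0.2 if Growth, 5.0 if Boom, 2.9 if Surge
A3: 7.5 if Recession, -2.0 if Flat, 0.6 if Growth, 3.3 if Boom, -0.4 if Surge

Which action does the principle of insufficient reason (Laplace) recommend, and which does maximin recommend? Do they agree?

Row averages: A1=3.3, A2=4.18, A3=1.8
Highest average = 4.18 → A2.
Row minima: A1=-2.1, A2=-0.2, A3=-2.0
Best worst-case = -0.2 → A2.

laplace → A2; maximin → A2 (agree)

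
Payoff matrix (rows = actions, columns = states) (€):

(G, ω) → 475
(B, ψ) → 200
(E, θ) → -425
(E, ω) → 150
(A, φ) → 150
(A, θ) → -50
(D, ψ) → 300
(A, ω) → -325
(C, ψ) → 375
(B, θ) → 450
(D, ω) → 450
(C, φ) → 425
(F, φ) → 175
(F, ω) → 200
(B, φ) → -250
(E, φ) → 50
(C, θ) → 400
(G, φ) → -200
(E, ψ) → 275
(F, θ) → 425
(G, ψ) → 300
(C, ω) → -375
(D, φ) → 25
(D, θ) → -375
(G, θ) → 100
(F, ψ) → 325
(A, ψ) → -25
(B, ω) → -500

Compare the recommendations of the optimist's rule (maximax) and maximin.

maximax → G; maximin → F (disagree)

Row maxima: A=150, B=450, C=425, D=450, E=275, F=425, G=475
Best best-case = 475 → G.
Row minima: A=-325, B=-500, C=-375, D=-375, E=-425, F=175, G=-200
Best worst-case = 175 → F.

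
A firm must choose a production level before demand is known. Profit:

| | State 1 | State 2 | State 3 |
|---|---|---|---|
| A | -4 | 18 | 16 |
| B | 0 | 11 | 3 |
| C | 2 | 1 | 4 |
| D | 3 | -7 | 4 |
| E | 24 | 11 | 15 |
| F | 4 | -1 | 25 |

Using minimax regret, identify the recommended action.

E

Column bests: State 1=24, State 2=18, State 3=25.
A regrets: 28, 0, 9 → max 28
B regrets: 24, 7, 22 → max 24
C regrets: 22, 17, 21 → max 22
D regrets: 21, 25, 21 → max 25
E regrets: 0, 7, 10 → max 10
F regrets: 20, 19, 0 → max 20
Smallest max regret = 10 → E.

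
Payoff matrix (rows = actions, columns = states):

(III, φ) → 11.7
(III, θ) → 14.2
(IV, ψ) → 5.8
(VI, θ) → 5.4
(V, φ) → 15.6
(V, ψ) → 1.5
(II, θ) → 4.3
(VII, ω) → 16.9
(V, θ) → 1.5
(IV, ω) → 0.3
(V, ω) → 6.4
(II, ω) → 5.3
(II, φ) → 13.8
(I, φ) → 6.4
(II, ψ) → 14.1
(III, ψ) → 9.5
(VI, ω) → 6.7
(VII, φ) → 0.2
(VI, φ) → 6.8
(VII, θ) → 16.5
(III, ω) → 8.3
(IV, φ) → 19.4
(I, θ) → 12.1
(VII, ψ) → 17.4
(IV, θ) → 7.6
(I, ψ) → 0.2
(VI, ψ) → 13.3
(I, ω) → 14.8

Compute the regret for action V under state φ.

3.8

Best payoff under φ is 19.4.
Regret = 19.4 − 15.6 = 3.8.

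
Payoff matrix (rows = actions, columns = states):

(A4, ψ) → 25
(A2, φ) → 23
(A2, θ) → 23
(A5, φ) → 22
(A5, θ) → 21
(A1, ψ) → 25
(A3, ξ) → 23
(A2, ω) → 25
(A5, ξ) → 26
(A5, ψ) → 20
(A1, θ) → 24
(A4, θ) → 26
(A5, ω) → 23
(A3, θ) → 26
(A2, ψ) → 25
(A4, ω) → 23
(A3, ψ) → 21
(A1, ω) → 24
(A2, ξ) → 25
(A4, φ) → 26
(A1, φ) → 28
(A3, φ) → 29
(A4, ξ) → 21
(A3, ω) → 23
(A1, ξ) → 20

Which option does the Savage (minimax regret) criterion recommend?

Column bests: θ=26, φ=29, ψ=25, ω=25, ξ=26.
A1 regrets: 2, 1, 0, 1, 6 → max 6
A2 regrets: 3, 6, 0, 0, 1 → max 6
A3 regrets: 0, 0, 4, 2, 3 → max 4
A4 regrets: 0, 3, 0, 2, 5 → max 5
A5 regrets: 5, 7, 5, 2, 0 → max 7
Smallest max regret = 4 → A3.

A3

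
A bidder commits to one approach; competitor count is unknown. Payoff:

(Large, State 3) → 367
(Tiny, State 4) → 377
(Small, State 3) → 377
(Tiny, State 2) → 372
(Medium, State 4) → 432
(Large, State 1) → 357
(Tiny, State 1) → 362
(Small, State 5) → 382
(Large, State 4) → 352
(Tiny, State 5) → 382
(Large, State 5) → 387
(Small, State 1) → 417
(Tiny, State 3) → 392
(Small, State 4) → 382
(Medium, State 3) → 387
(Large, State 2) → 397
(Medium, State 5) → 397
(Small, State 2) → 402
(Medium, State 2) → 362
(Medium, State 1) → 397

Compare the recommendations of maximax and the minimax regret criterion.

maximax → Medium; minimax regret → Medium (agree)

Row maxima: Tiny=392, Small=417, Medium=432, Large=397
Best best-case = 432 → Medium.
Column bests: State 1=417, State 2=402, State 3=392, State 4=432, State 5=397.
Tiny regrets: 55, 30, 0, 55, 15 → max 55
Small regrets: 0, 0, 15, 50, 15 → max 50
Medium regrets: 20, 40, 5, 0, 0 → max 40
Large regrets: 60, 5, 25, 80, 10 → max 80
Smallest max regret = 40 → Medium.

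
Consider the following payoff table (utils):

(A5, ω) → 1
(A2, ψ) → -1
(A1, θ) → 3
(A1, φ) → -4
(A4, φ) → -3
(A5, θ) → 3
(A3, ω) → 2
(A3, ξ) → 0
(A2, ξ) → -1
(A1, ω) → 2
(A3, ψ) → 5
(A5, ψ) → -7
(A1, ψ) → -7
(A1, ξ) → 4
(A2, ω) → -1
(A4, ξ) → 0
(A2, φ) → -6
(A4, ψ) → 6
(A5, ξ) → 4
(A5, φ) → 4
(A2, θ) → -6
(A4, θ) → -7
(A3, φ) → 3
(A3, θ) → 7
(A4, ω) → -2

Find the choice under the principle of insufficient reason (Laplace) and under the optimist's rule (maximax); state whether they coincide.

laplace → A3; maximax → A3 (agree)

Row averages: A1=-0.4, A2=-3, A3=3.4, A4=-1.2, A5=1
Highest average = 3.4 → A3.
Row maxima: A1=4, A2=-1, A3=7, A4=6, A5=4
Best best-case = 7 → A3.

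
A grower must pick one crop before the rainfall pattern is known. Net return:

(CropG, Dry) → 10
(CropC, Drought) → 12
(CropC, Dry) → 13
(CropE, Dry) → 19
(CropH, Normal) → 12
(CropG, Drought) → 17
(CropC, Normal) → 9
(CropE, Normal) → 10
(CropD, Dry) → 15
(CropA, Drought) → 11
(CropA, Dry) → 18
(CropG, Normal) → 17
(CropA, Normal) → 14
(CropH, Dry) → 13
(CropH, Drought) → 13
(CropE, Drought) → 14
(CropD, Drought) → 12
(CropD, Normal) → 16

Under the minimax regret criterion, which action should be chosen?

Column bests: Drought=17, Dry=19, Normal=17.
CropG regrets: 0, 9, 0 → max 9
CropD regrets: 5, 4, 1 → max 5
CropC regrets: 5, 6, 8 → max 8
CropE regrets: 3, 0, 7 → max 7
CropA regrets: 6, 1, 3 → max 6
CropH regrets: 4, 6, 5 → max 6
Smallest max regret = 5 → CropD.

CropD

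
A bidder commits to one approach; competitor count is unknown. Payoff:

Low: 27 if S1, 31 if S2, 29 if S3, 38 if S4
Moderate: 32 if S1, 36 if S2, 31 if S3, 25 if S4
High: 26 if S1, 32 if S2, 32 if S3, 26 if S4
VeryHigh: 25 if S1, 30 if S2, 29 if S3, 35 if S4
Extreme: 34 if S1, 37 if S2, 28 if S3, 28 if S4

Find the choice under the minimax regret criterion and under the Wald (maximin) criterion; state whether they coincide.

minimax regret → Low; maximin → Extreme (disagree)

Column bests: S1=34, S2=37, S3=32, S4=38.
Low regrets: 7, 6, 3, 0 → max 7
Moderate regrets: 2, 1, 1, 13 → max 13
High regrets: 8, 5, 0, 12 → max 12
VeryHigh regrets: 9, 7, 3, 3 → max 9
Extreme regrets: 0, 0, 4, 10 → max 10
Smallest max regret = 7 → Low.
Row minima: Low=27, Moderate=25, High=26, VeryHigh=25, Extreme=28
Best worst-case = 28 → Extreme.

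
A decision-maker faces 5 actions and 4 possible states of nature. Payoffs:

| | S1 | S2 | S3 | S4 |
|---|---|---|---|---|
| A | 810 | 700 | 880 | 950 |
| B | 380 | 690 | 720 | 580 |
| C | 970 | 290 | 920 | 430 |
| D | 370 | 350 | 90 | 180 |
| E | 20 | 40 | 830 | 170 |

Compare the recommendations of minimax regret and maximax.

Column bests: S1=970, S2=700, S3=920, S4=950.
A regrets: 160, 0, 40, 0 → max 160
B regrets: 590, 10, 200, 370 → max 590
C regrets: 0, 410, 0, 520 → max 520
D regrets: 600, 350, 830, 770 → max 830
E regrets: 950, 660, 90, 780 → max 950
Smallest max regret = 160 → A.
Row maxima: A=950, B=720, C=970, D=370, E=830
Best best-case = 970 → C.

minimax regret → A; maximax → C (disagree)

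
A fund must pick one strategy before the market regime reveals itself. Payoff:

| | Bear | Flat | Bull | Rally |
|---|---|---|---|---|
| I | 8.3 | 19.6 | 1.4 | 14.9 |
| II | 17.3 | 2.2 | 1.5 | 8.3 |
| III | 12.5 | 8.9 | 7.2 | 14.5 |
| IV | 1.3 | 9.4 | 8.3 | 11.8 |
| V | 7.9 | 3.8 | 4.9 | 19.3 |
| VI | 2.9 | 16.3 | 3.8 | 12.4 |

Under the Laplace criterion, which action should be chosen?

Row averages: I=11.05, II=7.325, III=10.775, IV=7.7, V=8.975, VI=8.85
Highest average = 11.05 → I.

I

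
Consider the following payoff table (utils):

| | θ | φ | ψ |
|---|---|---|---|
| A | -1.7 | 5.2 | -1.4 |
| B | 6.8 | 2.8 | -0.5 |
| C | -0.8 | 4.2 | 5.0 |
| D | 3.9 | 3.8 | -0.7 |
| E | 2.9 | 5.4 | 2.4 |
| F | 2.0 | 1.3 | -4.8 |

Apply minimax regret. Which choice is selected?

E

Column bests: θ=6.8, φ=5.4, ψ=5.0.
A regrets: 8.5, 0.2, 6.4 → max 8.5
B regrets: 0.0, 2.6, 5.5 → max 5.5
C regrets: 7.6, 1.2, 0.0 → max 7.6
D regrets: 2.9, 1.6, 5.7 → max 5.7
E regrets: 3.9, 0.0, 2.6 → max 3.9
F regrets: 4.8, 4.1, 9.8 → max 9.8
Smallest max regret = 3.9 → E.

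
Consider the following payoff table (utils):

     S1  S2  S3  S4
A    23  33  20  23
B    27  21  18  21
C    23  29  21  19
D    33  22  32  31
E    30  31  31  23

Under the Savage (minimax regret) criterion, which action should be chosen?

E

Column bests: S1=33, S2=33, S3=32, S4=31.
A regrets: 10, 0, 12, 8 → max 12
B regrets: 6, 12, 14, 10 → max 14
C regrets: 10, 4, 11, 12 → max 12
D regrets: 0, 11, 0, 0 → max 11
E regrets: 3, 2, 1, 8 → max 8
Smallest max regret = 8 → E.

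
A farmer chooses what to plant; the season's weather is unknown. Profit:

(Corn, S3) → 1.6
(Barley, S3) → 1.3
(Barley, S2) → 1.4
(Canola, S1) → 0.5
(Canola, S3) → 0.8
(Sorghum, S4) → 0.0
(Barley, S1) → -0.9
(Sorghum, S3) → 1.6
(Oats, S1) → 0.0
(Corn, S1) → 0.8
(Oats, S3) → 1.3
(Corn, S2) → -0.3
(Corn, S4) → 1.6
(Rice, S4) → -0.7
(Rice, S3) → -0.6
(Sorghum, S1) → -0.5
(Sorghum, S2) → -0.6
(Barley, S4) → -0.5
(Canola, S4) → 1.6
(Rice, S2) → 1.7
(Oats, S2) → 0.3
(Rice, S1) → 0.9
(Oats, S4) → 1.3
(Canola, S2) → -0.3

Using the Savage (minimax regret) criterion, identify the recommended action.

Column bests: S1=0.9, S2=1.7, S3=1.6, S4=1.6.
Sorghum regrets: 1.4, 2.3, 0.0, 1.6 → max 2.3
Rice regrets: 0.0, 0.0, 2.2, 2.3 → max 2.3
Canola regrets: 0.4, 2.0, 0.8, 0.0 → max 2.0
Corn regrets: 0.1, 2.0, 0.0, 0.0 → max 2.0
Barley regrets: 1.8, 0.3, 0.3, 2.1 → max 2.1
Oats regrets: 0.9, 1.4, 0.3, 0.3 → max 1.4
Smallest max regret = 1.4 → Oats.

Oats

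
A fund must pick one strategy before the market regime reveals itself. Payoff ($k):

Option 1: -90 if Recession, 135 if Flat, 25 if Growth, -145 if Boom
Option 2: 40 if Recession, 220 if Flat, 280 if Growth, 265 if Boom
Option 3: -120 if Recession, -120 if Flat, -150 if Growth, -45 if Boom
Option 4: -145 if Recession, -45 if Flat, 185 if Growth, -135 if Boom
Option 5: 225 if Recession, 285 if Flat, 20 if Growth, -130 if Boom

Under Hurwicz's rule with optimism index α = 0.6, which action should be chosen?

Option 2

Option 1: 0.6·135 + 0.4·(-145) = 23
Option 2: 0.6·280 + 0.4·40 = 184
Option 3: 0.6·(-45) + 0.4·(-150) = -87
Option 4: 0.6·185 + 0.4·(-145) = 53
Option 5: 0.6·285 + 0.4·(-130) = 119
Highest Hurwicz score = 184 → Option 2.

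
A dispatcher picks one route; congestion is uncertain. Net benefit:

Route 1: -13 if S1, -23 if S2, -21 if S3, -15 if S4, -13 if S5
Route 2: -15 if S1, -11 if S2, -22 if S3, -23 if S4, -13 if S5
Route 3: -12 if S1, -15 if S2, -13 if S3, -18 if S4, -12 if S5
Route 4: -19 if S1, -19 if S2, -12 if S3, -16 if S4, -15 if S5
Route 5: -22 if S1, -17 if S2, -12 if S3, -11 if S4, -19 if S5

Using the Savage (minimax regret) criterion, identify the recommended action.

Route 3

Column bests: S1=-12, S2=-11, S3=-12, S4=-11, S5=-12.
Route 1 regrets: 1, 12, 9, 4, 1 → max 12
Route 2 regrets: 3, 0, 10, 12, 1 → max 12
Route 3 regrets: 0, 4, 1, 7, 0 → max 7
Route 4 regrets: 7, 8, 0, 5, 3 → max 8
Route 5 regrets: 10, 6, 0, 0, 7 → max 10
Smallest max regret = 7 → Route 3.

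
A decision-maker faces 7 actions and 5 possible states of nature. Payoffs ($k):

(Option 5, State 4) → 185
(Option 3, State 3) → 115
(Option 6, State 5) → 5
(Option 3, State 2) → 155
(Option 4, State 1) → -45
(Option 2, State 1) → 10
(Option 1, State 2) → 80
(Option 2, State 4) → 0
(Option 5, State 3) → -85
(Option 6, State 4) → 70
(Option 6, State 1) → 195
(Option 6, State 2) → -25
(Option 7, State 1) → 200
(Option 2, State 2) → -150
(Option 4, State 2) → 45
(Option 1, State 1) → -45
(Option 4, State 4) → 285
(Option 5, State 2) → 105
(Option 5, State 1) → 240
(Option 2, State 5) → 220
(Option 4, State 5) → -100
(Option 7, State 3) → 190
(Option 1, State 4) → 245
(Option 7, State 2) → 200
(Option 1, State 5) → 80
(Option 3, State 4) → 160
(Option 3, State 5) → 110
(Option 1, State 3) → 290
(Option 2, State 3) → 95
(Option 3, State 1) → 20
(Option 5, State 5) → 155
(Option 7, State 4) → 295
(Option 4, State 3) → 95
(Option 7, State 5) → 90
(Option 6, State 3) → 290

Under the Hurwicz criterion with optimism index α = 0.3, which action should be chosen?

Option 7

Option 1: 0.3·290 + 0.7·(-45) = 55.5
Option 2: 0.3·220 + 0.7·(-150) = -39
Option 3: 0.3·160 + 0.7·20 = 62
Option 4: 0.3·285 + 0.7·(-100) = 15.5
Option 5: 0.3·240 + 0.7·(-85) = 12.5
Option 6: 0.3·290 + 0.7·(-25) = 69.5
Option 7: 0.3·295 + 0.7·90 = 151.5
Highest Hurwicz score = 151.5 → Option 7.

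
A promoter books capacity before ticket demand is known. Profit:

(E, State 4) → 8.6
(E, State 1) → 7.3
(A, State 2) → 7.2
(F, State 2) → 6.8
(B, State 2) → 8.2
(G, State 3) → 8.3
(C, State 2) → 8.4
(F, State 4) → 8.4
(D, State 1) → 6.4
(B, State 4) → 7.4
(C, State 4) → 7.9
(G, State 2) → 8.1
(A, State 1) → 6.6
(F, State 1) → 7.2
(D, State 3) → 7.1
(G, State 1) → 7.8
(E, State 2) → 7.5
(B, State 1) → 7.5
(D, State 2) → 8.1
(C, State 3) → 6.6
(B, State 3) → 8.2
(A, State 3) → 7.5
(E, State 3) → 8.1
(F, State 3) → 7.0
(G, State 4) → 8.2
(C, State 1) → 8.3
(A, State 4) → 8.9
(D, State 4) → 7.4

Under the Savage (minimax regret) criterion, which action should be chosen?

G

Column bests: State 1=8.3, State 2=8.4, State 3=8.3, State 4=8.9.
A regrets: 1.7, 1.2, 0.8, 0.0 → max 1.7
B regrets: 0.8, 0.2, 0.1, 1.5 → max 1.5
C regrets: 0.0, 0.0, 1.7, 1.0 → max 1.7
D regrets: 1.9, 0.3, 1.2, 1.5 → max 1.9
E regrets: 1.0, 0.9, 0.2, 0.3 → max 1.0
F regrets: 1.1, 1.6, 1.3, 0.5 → max 1.6
G regrets: 0.5, 0.3, 0.0, 0.7 → max 0.7
Smallest max regret = 0.7 → G.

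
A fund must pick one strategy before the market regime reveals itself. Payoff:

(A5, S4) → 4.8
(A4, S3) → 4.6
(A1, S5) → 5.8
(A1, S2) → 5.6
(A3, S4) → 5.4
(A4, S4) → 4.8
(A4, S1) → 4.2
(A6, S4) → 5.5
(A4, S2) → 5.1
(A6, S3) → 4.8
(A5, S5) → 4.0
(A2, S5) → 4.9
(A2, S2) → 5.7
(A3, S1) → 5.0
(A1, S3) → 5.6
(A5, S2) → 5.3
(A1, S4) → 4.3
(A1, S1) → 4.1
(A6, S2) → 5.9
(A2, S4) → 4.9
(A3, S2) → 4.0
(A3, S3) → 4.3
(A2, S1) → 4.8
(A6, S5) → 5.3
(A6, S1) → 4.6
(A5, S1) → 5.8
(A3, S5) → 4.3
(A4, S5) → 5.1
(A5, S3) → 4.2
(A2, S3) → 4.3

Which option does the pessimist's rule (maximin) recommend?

A6

Row minima: A1=4.1, A2=4.3, A3=4.0, A4=4.2, A5=4.0, A6=4.6
Best worst-case = 4.6 → A6.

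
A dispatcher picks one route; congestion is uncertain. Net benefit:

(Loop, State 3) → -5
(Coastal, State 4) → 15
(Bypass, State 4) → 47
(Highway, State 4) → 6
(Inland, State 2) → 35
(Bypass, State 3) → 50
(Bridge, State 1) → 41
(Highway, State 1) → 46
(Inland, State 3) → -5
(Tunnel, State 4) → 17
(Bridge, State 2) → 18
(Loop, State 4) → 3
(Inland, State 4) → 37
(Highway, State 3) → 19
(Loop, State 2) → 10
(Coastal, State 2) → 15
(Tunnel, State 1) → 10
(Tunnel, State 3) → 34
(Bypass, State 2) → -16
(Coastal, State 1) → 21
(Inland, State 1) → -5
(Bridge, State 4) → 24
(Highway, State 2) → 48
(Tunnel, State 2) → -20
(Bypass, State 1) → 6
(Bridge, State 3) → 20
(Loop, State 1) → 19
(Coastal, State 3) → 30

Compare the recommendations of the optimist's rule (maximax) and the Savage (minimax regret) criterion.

Row maxima: Bypass=50, Bridge=41, Loop=19, Tunnel=34, Highway=48, Inland=37, Coastal=30
Best best-case = 50 → Bypass.
Column bests: State 1=46, State 2=48, State 3=50, State 4=47.
Bypass regrets: 40, 64, 0, 0 → max 64
Bridge regrets: 5, 30, 30, 23 → max 30
Loop regrets: 27, 38, 55, 44 → max 55
Tunnel regrets: 36, 68, 16, 30 → max 68
Highway regrets: 0, 0, 31, 41 → max 41
Inland regrets: 51, 13, 55, 10 → max 55
Coastal regrets: 25, 33, 20, 32 → max 33
Smallest max regret = 30 → Bridge.

maximax → Bypass; minimax regret → Bridge (disagree)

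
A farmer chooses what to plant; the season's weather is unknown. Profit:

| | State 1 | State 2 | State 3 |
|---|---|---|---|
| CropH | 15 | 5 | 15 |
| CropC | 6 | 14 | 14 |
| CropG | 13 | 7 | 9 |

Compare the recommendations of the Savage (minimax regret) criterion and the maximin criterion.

minimax regret → CropG; maximin → CropG (agree)

Column bests: State 1=15, State 2=14, State 3=15.
CropH regrets: 0, 9, 0 → max 9
CropC regrets: 9, 0, 1 → max 9
CropG regrets: 2, 7, 6 → max 7
Smallest max regret = 7 → CropG.
Row minima: CropH=5, CropC=6, CropG=7
Best worst-case = 7 → CropG.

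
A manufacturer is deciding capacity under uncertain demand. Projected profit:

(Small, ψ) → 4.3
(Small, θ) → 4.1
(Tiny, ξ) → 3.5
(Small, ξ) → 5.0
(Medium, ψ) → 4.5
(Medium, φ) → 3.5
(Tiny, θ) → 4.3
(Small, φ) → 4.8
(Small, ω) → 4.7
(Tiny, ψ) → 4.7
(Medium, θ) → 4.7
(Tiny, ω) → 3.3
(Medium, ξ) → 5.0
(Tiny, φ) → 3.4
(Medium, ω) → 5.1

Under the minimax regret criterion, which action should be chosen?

Column bests: θ=4.7, φ=4.8, ψ=4.7, ω=5.1, ξ=5.0.
Tiny regrets: 0.4, 1.4, 0.0, 1.8, 1.5 → max 1.8
Small regrets: 0.6, 0.0, 0.4, 0.4, 0.0 → max 0.6
Medium regrets: 0.0, 1.3, 0.2, 0.0, 0.0 → max 1.3
Smallest max regret = 0.6 → Small.

Small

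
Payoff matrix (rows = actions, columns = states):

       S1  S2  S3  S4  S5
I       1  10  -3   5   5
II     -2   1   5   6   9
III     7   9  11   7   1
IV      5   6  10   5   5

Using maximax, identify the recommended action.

III

Row maxima: I=10, II=9, III=11, IV=10
Best best-case = 11 → III.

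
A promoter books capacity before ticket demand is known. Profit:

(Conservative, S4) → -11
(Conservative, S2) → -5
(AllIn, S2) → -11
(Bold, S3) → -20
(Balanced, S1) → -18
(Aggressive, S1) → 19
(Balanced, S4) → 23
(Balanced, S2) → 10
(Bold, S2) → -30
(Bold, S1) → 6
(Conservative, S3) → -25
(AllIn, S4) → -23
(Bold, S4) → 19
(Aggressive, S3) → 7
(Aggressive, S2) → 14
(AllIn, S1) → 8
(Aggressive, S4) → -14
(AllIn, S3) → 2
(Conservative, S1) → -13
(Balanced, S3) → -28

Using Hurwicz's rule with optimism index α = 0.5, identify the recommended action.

Aggressive

Conservative: 0.5·(-5) + 0.5·(-25) = -15
Balanced: 0.5·23 + 0.5·(-28) = -2.5
Aggressive: 0.5·19 + 0.5·(-14) = 2.5
Bold: 0.5·19 + 0.5·(-30) = -5.5
AllIn: 0.5·8 + 0.5·(-23) = -7.5
Highest Hurwicz score = 2.5 → Aggressive.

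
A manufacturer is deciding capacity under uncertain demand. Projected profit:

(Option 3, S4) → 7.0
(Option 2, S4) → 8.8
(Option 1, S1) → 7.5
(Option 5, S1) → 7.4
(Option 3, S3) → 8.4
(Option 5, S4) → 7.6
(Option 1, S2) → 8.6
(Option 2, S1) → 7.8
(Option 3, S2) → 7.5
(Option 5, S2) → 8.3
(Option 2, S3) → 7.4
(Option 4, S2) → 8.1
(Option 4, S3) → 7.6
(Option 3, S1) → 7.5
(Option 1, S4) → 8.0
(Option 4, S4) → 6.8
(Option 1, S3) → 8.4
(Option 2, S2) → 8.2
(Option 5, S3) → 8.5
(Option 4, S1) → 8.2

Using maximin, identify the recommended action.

Row minima: Option 1=7.5, Option 2=7.4, Option 3=7.0, Option 4=6.8, Option 5=7.4
Best worst-case = 7.5 → Option 1.

Option 1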